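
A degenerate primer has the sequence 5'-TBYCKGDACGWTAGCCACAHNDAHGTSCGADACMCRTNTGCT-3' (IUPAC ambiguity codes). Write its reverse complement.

Standard pairs A↔T, G↔C; ambiguity codes pair R↔Y, M↔K, W↔W, S↔S, B↔V, D↔H, N↔N. Complement (AVRGMCHTGCWATCGGTGTDNHTDCASGCTHTGKGYANACGA), then reverse for 5'→3'.

5'-AGCANAYGKGTHTCGSACDTHNDTGTGGCTAWCGTHCMGRVA-3'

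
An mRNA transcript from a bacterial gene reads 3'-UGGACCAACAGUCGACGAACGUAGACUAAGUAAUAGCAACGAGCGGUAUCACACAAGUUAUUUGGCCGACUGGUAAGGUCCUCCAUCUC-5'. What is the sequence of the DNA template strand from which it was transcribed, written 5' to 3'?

Written 5'→3' the mRNA is CUCUACCUCCUGGAAUGGUCAGCCGGUUUAUUGAACACACUAUGGCGAGCAACGAUAAUGAAUCAGAUGCAAGCAGCUGACAACCAGGU, so the coding DNA strand is CTCTACCTCCTGGAATGGTCAGCCGGTTTATTGAACACACTATGGCGAGCAACGATAATGAATCAGATGCAAGCAGCTGACAACCAGGT. The template is its reverse complement.

5'-ACCTGGTTGTCAGCTGCTTGCATCTGATTCATTATCGTTGCTCGCCATAGTGTGTTCAATAAACCGGCTGACCATTCCAGGAGGTAGAG-3'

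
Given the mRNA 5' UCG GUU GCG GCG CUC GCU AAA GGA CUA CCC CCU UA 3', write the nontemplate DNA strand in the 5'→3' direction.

5'-TCGGTTGCGGCGCTCGCTAAAGGACTACCCCCTTA-3'

The coding DNA strand has the same 5'→3' sequence as the mRNA with U replaced by T.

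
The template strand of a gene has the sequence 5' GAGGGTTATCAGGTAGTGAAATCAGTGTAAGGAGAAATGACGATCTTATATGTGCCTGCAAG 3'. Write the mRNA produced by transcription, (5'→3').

The mRNA has the sequence of the coding strand (reverse complement of the template) with T→U. Reverse complement of GAGGGTTATCAGGTAGTGAAATCAGTGTAAGGAGAAATGACGATCTTATATGTGCCTGCAAG is CTTGCAGGCACATATAAGATCGTCATTTCTCCTTACACTGATTTCACTACCTGATAACCCTC; then T→U.

5'-CUUGCAGGCACAUAUAAGAUCGUCAUUUCUCCUUACACUGAUUUCACUACCUGAUAACCCUC-3'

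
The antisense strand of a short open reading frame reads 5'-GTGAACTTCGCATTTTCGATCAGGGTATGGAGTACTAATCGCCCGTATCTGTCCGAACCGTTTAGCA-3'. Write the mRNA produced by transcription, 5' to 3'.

5'-UGCUAAACGGUUCGGACAGAUACGGGCGAUUAGUACUCCAUACCCUGAUCGAAAAUGCGAAGUUCAC-3'

RNA polymerase reads the template 3'→5' and synthesizes mRNA 5'→3' by base-pairing (A→U, T→A, G↔C). The complement of the template is CACTTGAAGCGTAAAAGCTAGTCCCATACCTCATGATTAGCGGGCATAGACAGGCTTGGCAAATCGT; antiparallel, so 5'→3' the coding strand is TGCTAAACGGTTCGGACAGATACGGGCGATTAGTACTCCATACCCTGATCGAAAATGCGAAGTTCAC. Replace T with U for the mRNA.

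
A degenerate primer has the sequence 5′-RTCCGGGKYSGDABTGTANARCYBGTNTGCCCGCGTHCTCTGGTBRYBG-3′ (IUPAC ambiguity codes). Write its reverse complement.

5'-CVRYVACCAGAGDACGCGGGCANACVRGYTNTACAVTHCSRMCCCGGAY-3'

Standard pairs A↔T, G↔C; ambiguity codes pair R↔Y, K↔M, S↔S, B↔V, D↔H, N↔N. Complement (YAGGCCCMRSCHTVACATNTYGRVCANACGGGCGCADGAGACCAVYRVC), then reverse for 5'→3'.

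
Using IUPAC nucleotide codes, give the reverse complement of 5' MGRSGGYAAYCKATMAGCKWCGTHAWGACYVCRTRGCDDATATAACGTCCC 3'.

5'-GGGACGTTATATHHGCYAYGBRGTCWTDACGWMGCTKATMGRTTRCCSYCK-3'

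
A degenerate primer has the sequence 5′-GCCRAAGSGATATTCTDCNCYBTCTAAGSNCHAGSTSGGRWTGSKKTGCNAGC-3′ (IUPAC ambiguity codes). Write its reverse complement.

Standard pairs A↔T, G↔C; ambiguity codes pair R↔Y, K↔M, W↔W, S↔S, B↔V, D↔H, N↔N. Complement (CGGYTTCSCTATAAGAHGNGRVAGATTCSNGDTCSASCCYWACSMMACGNTCG), then reverse for 5'→3'.

5'-GCTNGCAMMSCAWYCCSASCTDGNSCTTAGAVRGNGHAGAATATCSCTTYGGC-3'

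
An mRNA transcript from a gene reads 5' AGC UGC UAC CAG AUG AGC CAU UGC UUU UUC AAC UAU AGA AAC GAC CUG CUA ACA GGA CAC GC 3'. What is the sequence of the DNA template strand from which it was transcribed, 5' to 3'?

5'-GCGTGTCCTGTTAGCAGGTCGTTTCTATAGTTGAAAAAGCAATGGCTCATCTGGTAGCAGCT-3'

Replace U with T to get the coding DNA strand: AGCTGCTACCAGATGAGCCATTGCTTTTTCAACTATAGAAACGACCTGCTAACAGGACACGC. The template strand is its reverse complement (complement TCGACGATGGTCTACTCGGTAACGAAAAAGTTGATATCTTTGCTGGACGATTGTCCTGTGCG, then reverse).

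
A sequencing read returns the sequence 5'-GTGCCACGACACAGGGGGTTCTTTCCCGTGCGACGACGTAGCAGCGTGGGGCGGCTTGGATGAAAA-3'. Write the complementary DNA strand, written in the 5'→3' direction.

5′-TTTTCATCCAAGCCGCCCCACGCTGCTACGTCGTCGCACGGGAAAGAACCCCCTGTGTCGTGGCAC-3′

Pairing A↔T and G↔C gives CACGGTGCTGTGTCCCCCAAGAAAGGGCACGCTGCTGCATCGTCGCACCCCGCCGAACCTACTTTT, running 3'→5'. Reverse for the 5'→3' convention.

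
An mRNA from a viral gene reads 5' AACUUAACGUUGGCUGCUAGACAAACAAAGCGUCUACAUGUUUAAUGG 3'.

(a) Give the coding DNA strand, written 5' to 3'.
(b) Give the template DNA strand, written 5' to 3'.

(a) 5'-AACTTAACGTTGGCTGCTAGACAAACAAAGCGTCTACATGTTTAATGG-3'
(b) 5'-CCATTAAACATGTAGACGCTTTGTTTGTCTAGCAGCCAACGTTAAGTT-3'

(a) The coding strand matches the mRNA with U→T.
(b) The template strand is the reverse complement of the coding strand.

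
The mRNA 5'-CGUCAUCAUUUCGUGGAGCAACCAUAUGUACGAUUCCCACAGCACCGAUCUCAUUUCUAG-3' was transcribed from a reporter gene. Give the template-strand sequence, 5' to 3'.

5'-CTAGAAATGAGATCGGTGCTGTGGGAATCGTACATATGGTTGCTCCACGAAATGATGACG-3'

Replace U with T to get the coding DNA strand: CGTCATCATTTCGTGGAGCAACCATATGTACGATTCCCACAGCACCGATCTCATTTCTAG. The template strand is its reverse complement (complement GCAGTAGTAAAGCACCTCGTTGGTATACATGCTAAGGGTGTCGTGGCTAGAGTAAAGATC, then reverse).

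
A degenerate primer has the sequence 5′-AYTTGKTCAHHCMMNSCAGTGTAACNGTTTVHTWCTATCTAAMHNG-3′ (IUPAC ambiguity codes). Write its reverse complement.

5'-CNDKTTAGATAGWADBAAACNGTTACACTGSNKKGDDTGAMCAART-3'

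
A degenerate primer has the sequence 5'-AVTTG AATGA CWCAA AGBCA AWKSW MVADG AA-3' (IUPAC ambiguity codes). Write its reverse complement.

5'-TTCHTBKWSMWTTGVCTTTGWGTCATTCAABT-3'

Standard pairs A↔T, G↔C; ambiguity codes pair M↔K, W↔W, S↔S, B↔V, D↔H. Complement (TBAACTTACTGWGTTTCVGTTWMSWKBTHCTT), then reverse for 5'→3'.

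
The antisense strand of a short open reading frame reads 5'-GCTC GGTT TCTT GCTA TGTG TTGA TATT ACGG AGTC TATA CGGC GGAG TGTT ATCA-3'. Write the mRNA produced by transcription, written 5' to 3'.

5′-UGAUAACACUCCGCCGUAUAGACUCCGUAAUAUCAACACAUAGCAAGAAACCGAGC-3′

The mRNA has the sequence of the coding strand (reverse complement of the template) with T→U. Reverse complement of GCTCGGTTTCTTGCTATGTGTTGATATTACGGAGTCTATACGGCGGAGTGTTATCA is TGATAACACTCCGCCGTATAGACTCCGTAATATCAACACATAGCAAGAAACCGAGC; then T→U.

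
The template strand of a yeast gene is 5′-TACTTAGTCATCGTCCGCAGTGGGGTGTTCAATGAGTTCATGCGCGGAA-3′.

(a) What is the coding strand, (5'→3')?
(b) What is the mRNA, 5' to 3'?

(a) The coding strand is the reverse complement of the template: complement ATGAATCAGTAGCAGGCGTCACCCCACAAGTTACTCAAGTACGCGCCTT, then reverse.
(b) mRNA has the coding-strand sequence with T→U.

(a) 5′-TTCCGCGCATGAACTCATTGAACACCCCACTGCGGACGATGACTAAGTA-3′
(b) 5'-UUCCGCGCAUGAACUCAUUGAACACCCCACUGCGGACGAUGACUAAGUA-3'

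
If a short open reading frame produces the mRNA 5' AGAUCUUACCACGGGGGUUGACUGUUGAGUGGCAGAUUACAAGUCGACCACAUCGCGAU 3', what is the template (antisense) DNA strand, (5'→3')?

Replace U with T to get the coding DNA strand: AGATCTTACCACGGGGGTTGACTGTTGAGTGGCAGATTACAAGTCGACCACATCGCGAT. The template strand is its reverse complement (complement TCTAGAATGGTGCCCCCAACTGACAACTCACCGTCTAATGTTCAGCTGGTGTAGCGCTA, then reverse).

5'-ATCGCGATGTGGTCGACTTGTAATCTGCCACTCAACAGTCAACCCCCGTGGTAAGATCT-3'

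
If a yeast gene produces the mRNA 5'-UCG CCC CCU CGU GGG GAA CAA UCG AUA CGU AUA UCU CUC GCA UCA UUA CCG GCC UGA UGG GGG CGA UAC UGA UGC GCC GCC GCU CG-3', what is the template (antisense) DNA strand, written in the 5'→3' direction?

Replace U with T to get the coding DNA strand: TCGCCCCCTCGTGGGGAACAATCGATACGTATATCTCTCGCATCATTACCGGCCTGATGGGGGCGATACTGATGCGCCGCCGCTCG. The template strand is its reverse complement (complement AGCGGGGGAGCACCCCTTGTTAGCTATGCATATAGAGAGCGTAGTAATGGCCGGACTACCCCCGCTATGACTACGCGGCGGCGAGC, then reverse).

5'-CGAGCGGCGGCGCATCAGTATCGCCCCCATCAGGCCGGTAATGATGCGAGAGATATACGTATCGATTGTTCCCCACGAGGGGGCGA-3'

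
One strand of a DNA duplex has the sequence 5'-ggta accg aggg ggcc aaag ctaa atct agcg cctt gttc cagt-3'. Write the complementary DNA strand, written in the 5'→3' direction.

Pairing A↔T and G↔C gives CCATTGGCTCCCCCGGTTTCGATTTAGATCGCGGAACAAGGTCA, running 3'→5'. Reverse for the 5'→3' convention.

5'-ACTGGAACAAGGCGCTAGATTTAGCTTTGGCCCCCTCGGTTACC-3'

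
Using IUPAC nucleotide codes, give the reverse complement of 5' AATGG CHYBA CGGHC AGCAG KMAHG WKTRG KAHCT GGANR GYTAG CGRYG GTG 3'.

5'-CACCRYCGCTARCYNTCCAGDTMCYAMWCDTKMCTGCTGDCCGTVRDGCCATT-3'

Standard pairs A↔T, G↔C; ambiguity codes pair R↔Y, M↔K, W↔W, B↔V, H↔D, N↔N. Complement (TTACCGDRVTGCCDGTCGTCMKTDCWMAYCMTDGACCTNYCRATCGCYRCCAC), then reverse for 5'→3'.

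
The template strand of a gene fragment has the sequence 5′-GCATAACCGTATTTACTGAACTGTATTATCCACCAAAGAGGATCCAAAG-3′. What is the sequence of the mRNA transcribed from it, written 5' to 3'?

5'-CUUUGGAUCCUCUUUGGUGGAUAAUACAGUUCAGUAAAUACGGUUAUGC-3'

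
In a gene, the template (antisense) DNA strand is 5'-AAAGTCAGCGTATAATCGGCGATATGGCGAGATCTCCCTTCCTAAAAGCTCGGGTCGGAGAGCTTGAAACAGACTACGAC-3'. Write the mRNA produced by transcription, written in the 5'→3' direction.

5'-GUCGUAGUCUGUUUCAAGCUCUCCGACCCGAGCUUUUAGGAAGGGAGAUCUCGCCAUAUCGCCGAUUAUACGCUGACUUU-3'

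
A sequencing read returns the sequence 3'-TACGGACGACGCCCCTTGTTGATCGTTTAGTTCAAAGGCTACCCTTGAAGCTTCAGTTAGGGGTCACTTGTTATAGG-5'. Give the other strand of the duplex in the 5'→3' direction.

5'-ATGCCTGCTGCGGGGAACAACTAGCAAATCAAGTTTCCGATGGGAACTTCGAAGTCAATCCCCAGTGAACAATATCC-3'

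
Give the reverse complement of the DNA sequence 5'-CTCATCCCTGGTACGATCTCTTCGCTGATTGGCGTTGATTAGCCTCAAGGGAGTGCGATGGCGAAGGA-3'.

Reading the sequence 3'→5' and pairing each base (A↔T, G↔C) gives the reverse complement directly.

5'-TCCTTCGCCATCGCACTCCCTTGAGGCTAATCAACGCCAATCAGCGAAGAGATCGTACCAGGGATGAG-3'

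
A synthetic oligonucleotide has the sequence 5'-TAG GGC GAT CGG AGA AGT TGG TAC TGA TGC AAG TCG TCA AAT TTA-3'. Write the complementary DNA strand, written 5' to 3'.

5'-TAAATTTGACGACTTGCATCAGTACCAACTTCTCCGATCGCCCTA-3'

Pairing A↔T and G↔C gives ATCCCGCTAGCCTCTTCAACCATGACTACGTTCAGCAGTTTAAAT, running 3'→5'. Reverse for the 5'→3' convention.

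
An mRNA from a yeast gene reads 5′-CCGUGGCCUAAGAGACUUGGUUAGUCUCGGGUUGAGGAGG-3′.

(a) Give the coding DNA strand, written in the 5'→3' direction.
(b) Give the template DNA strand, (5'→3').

(a) 5'-CCGTGGCCTAAGAGACTTGGTTAGTCTCGGGTTGAGGAGG-3'
(b) 5'-CCTCCTCAACCCGAGACTAACCAAGTCTCTTAGGCCACGG-3'

(a) The coding strand matches the mRNA with U→T.
(b) The template strand is the reverse complement of the coding strand.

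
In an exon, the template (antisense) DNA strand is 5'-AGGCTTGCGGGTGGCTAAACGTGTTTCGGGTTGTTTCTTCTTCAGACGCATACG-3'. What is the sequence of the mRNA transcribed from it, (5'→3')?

The mRNA has the sequence of the coding strand (reverse complement of the template) with T→U. Reverse complement of AGGCTTGCGGGTGGCTAAACGTGTTTCGGGTTGTTTCTTCTTCAGACGCATACG is CGTATGCGTCTGAAGAAGAAACAACCCGAAACACGTTTAGCCACCCGCAAGCCT; then T→U.

5′-CGUAUGCGUCUGAAGAAGAAACAACCCGAAACACGUUUAGCCACCCGCAAGCCU-3′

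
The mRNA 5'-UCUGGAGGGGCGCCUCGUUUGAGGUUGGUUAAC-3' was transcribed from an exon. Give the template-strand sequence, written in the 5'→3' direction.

5′-GTTAACCAACCTCAAACGAGGCGCCCCTCCAGA-3′

Replace U with T to get the coding DNA strand: TCTGGAGGGGCGCCTCGTTTGAGGTTGGTTAAC. The template strand is its reverse complement (complement AGACCTCCCCGCGGAGCAAACTCCAACCAATTG, then reverse).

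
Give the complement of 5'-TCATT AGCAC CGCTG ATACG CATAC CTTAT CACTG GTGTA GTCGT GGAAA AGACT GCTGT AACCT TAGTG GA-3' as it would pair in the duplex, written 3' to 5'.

3'-AGTAATCGTGGCGACTATGCGTATGGAATAGTGACCACATCAGCACCTTTTCTGACGACATTGGAATCACCT-5'

Base-pairing A↔T, G↔C gives the complement. The complementary strand is antiparallel, so paired with a 5'→3' strand it runs 3'→5'.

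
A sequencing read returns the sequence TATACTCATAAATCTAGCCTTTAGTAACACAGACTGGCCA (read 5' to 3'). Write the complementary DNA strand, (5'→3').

5′-TGGCCAGTCTGTGTTACTAAAGGCTAGATTTATGAGTATA-3′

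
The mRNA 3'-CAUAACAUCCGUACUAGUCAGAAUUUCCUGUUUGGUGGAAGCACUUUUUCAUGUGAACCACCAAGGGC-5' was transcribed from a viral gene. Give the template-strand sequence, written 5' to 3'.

5'-GTATTGTAGGCATGATCAGTCTTAAAGGACAAACCACCTTCGTGAAAAAGTACACTTGGTGGTTCCCG-3'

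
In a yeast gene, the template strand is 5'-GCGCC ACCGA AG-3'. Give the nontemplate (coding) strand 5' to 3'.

5′-CTTCGGTGGCGC-3′

The coding strand is complementary and antiparallel to the template: take the complement (A↔T, G↔C) and reverse.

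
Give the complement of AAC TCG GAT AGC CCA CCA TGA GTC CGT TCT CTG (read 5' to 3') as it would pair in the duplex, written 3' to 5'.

Base-pairing A↔T, G↔C gives the complement. The complementary strand is antiparallel, so paired with a 5'→3' strand it runs 3'→5'.

3'-TTGAGCCTATCGGGTGGTACTCAGGCAAGAGAC-5'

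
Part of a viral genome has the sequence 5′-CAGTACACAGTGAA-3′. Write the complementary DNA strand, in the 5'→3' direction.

5'-TTCACTGTGTACTG-3'

The complement of CAGTACACAGTGAA is GTCATGTGTCACTT (A↔T, G↔C). DNA strands are antiparallel, so the complementary strand runs 3'→5'; reversing gives the 5'→3' form.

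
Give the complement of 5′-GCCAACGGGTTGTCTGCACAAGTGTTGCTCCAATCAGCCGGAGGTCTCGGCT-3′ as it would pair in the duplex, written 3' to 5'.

3'-CGGTTGCCCAACAGACGTGTTCACAACGAGGTTAGTCGGCCTCCAGAGCCGA-5'

Base-pairing A↔T, G↔C gives the complement. The complementary strand is antiparallel, so paired with a 5'→3' strand it runs 3'→5'.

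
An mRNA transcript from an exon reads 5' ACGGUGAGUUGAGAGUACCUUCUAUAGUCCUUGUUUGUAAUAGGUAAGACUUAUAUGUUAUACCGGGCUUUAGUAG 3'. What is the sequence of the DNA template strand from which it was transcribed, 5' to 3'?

Replace U with T to get the coding DNA strand: ACGGTGAGTTGAGAGTACCTTCTATAGTCCTTGTTTGTAATAGGTAAGACTTATATGTTATACCGGGCTTTAGTAG. The template strand is its reverse complement (complement TGCCACTCAACTCTCATGGAAGATATCAGGAACAAACATTATCCATTCTGAATATACAATATGGCCCGAAATCATC, then reverse).

5'-CTACTAAAGCCCGGTATAACATATAAGTCTTACCTATTACAAACAAGGACTATAGAAGGTACTCTCAACTCACCGT-3'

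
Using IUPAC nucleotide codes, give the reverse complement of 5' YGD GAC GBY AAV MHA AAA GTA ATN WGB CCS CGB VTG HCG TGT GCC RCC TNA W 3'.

Standard pairs A↔T, G↔C; ambiguity codes pair R↔Y, M↔K, W↔W, S↔S, B↔V, D↔H, N↔N. Complement (RCHCTGCVRTTBKDTTTTCATTANWCVGGSGCVBACDGCACACGGYGGANTW), then reverse for 5'→3'.

5'-WTNAGGYGGCACACGDCABVCGSGGVCWNATTACTTTTDKBTTRVCGTCHCR-3'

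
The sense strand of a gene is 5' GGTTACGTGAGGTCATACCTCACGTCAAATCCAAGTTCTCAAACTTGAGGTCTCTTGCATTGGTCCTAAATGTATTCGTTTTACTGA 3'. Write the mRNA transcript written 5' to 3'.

The mRNA is synthesized from the template strand, so it matches the coding strand with T replaced by U.

5'-GGUUACGUGAGGUCAUACCUCACGUCAAAUCCAAGUUCUCAAACUUGAGGUCUCUUGCAUUGGUCCUAAAUGUAUUCGUUUUACUGA-3'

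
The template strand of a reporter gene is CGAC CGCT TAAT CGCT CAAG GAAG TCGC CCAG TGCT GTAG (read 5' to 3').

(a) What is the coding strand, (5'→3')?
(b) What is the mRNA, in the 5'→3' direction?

(a) 5'-CTACAGCACTGGGCGACTTCCTTGAGCGATTAAGCGGTCG-3'
(b) 5'-CUACAGCACUGGGCGACUUCCUUGAGCGAUUAAGCGGUCG-3'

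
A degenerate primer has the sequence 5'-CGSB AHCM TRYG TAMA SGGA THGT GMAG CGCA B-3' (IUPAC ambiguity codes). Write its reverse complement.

5'-VTGCGCTKCACDATCCSTKTACRYAKGDTVSCG-3'

Standard pairs A↔T, G↔C; ambiguity codes pair R↔Y, M↔K, S↔S, B↔V, H↔D. Complement (GCSVTDGKAYRCATKTSCCTADCACKTCGCGTV), then reverse for 5'→3'.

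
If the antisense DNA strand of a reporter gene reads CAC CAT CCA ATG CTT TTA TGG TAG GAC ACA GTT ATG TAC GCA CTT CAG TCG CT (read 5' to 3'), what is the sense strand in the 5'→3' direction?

5'-AGCGACTGAAGTGCGTACATAACTGTGTCCTACCATAAAAGCATTGGATGGTG-3'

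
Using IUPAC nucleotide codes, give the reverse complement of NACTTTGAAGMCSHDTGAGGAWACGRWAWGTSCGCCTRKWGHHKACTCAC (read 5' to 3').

5'-GTGAGTMDDCWMYAGGCGSACWTWYCGTWTCCTCAHDSGKCTTCAAAGTN-3'

Standard pairs A↔T, G↔C; ambiguity codes pair R↔Y, M↔K, W↔W, S↔S, D↔H, N↔N. Complement (NTGAAACTTCKGSDHACTCCTWTGCYWTWCASGCGGAYMWCDDMTGAGTG), then reverse for 5'→3'.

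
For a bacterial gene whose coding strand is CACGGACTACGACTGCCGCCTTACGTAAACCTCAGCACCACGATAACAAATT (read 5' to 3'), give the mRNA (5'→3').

5'-CACGGACUACGACUGCCGCCUUACGUAAACCUCAGCACCACGAUAACAAAUU-3'

The mRNA is synthesized from the template strand, so it matches the coding strand with T replaced by U.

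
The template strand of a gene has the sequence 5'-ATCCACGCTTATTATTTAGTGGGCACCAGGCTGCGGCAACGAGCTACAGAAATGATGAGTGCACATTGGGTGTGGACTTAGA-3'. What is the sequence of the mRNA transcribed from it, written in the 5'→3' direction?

5'-UCUAAGUCCACACCCAAUGUGCACUCAUCAUUUCUGUAGCUCGUUGCCGCAGCCUGGUGCCCACUAAAUAAUAAGCGUGGAU-3'

RNA polymerase reads the template 3'→5' and synthesizes mRNA 5'→3' by base-pairing (A→U, T→A, G↔C). The complement of the template is TAGGTGCGAATAATAAATCACCCGTGGTCCGACGCCGTTGCTCGATGTCTTTACTACTCACGTGTAACCCACACCTGAATCT; antiparallel, so 5'→3' the coding strand is TCTAAGTCCACACCCAATGTGCACTCATCATTTCTGTAGCTCGTTGCCGCAGCCTGGTGCCCACTAAATAATAAGCGTGGAT. Replace T with U for the mRNA.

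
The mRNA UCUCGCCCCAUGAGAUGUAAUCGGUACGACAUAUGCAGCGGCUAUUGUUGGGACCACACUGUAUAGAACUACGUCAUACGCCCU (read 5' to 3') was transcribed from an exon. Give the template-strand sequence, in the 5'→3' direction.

5'-AGGGCGTATGACGTAGTTCTATACAGTGTGGTCCCAACAATAGCCGCTGCATATGTCGTACCGATTACATCTCATGGGGCGAGA-3'

Replace U with T to get the coding DNA strand: TCTCGCCCCATGAGATGTAATCGGTACGACATATGCAGCGGCTATTGTTGGGACCACACTGTATAGAACTACGTCATACGCCCT. The template strand is its reverse complement (complement AGAGCGGGGTACTCTACATTAGCCATGCTGTATACGTCGCCGATAACAACCCTGGTGTGACATATCTTGATGCAGTATGCGGGA, then reverse).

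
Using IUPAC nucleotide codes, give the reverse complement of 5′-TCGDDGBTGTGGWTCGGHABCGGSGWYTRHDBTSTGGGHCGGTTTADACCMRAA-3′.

Standard pairs A↔T, G↔C; ambiguity codes pair R↔Y, M↔K, W↔W, S↔S, B↔V, D↔H. Complement (AGCHHCVACACCWAGCCDTVGCCSCWRAYDHVASACCCDGCCAAATHTGGKYTT), then reverse for 5'→3'.

5′-TTYKGGTHTAAACCGDCCCASAVHDYARWCSCCGVTDCCGAWCCACAVCHHCGA-3′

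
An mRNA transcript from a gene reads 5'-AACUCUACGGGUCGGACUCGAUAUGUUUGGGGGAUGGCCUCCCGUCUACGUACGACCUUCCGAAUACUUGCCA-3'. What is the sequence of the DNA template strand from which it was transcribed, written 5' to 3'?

Replace U with T to get the coding DNA strand: AACTCTACGGGTCGGACTCGATATGTTTGGGGGATGGCCTCCCGTCTACGTACGACCTTCCGAATACTTGCCA. The template strand is its reverse complement (complement TTGAGATGCCCAGCCTGAGCTATACAAACCCCCTACCGGAGGGCAGATGCATGCTGGAAGGCTTATGAACGGT, then reverse).

5'-TGGCAAGTATTCGGAAGGTCGTACGTAGACGGGAGGCCATCCCCCAAACATATCGAGTCCGACCCGTAGAGTT-3'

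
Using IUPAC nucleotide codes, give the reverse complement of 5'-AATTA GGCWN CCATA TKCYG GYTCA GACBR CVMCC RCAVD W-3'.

5'-WHBTGYGGKBGYVGTCTGARCCRGMATATGGNWGCCTAATT-3'

Standard pairs A↔T, G↔C; ambiguity codes pair R↔Y, M↔K, W↔W, B↔V, D↔H, N↔N. Complement (TTAATCCGWNGGTATAMGRCCRAGTCTGVYGBKGGYGTBHW), then reverse for 5'→3'.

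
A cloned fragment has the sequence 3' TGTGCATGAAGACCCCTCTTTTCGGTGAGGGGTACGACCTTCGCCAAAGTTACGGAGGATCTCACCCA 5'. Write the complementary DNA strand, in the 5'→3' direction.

The strand is given 3'→5', so its complement runs 5'→3' in the same left-to-right order: pair each base A↔T, G↔C.

5'-ACACGTACTTCTGGGGAGAAAAGCCACTCCCCATGCTGGAAGCGGTTTCAATGCCTCCTAGAGTGGGT-3'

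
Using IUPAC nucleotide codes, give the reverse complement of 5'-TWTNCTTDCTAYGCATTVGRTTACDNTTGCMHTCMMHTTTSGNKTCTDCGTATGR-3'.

Standard pairs A↔T, G↔C; ambiguity codes pair R↔Y, M↔K, W↔W, S↔S, D↔H, V↔B, N↔N. Complement (AWANGAAHGATRCGTAABCYAATGHNAACGKDAGKKDAAASCNMAGAHGCATACY), then reverse for 5'→3'.

5'-YCATACGHAGAMNCSAAADKKGADKGCAANHGTAAYCBAATGCRTAGHAAGNAWA-3'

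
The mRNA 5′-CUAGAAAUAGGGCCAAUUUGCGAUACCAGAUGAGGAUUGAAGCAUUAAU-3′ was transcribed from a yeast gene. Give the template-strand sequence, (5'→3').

Replace U with T to get the coding DNA strand: CTAGAAATAGGGCCAATTTGCGATACCAGATGAGGATTGAAGCATTAAT. The template strand is its reverse complement (complement GATCTTTATCCCGGTTAAACGCTATGGTCTACTCCTAACTTCGTAATTA, then reverse).

5'-ATTAATGCTTCAATCCTCATCTGGTATCGCAAATTGGCCCTATTTCTAG-3'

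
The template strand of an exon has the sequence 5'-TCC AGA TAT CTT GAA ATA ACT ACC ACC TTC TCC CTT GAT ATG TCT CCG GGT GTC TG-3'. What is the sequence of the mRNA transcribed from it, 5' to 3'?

5'-CAGACACCCGGAGACAUAUCAAGGGAGAAGGUGGUAGUUAUUUCAAGAUAUCUGGA-3'

RNA polymerase reads the template 3'→5' and synthesizes mRNA 5'→3' by base-pairing (A→U, T→A, G↔C). The complement of the template is AGGTCTATAGAACTTTATTGATGGTGGAAGAGGGAACTATACAGAGGCCCACAGAC; antiparallel, so 5'→3' the coding strand is CAGACACCCGGAGACATATCAAGGGAGAAGGTGGTAGTTATTTCAAGATATCTGGA. Replace T with U for the mRNA.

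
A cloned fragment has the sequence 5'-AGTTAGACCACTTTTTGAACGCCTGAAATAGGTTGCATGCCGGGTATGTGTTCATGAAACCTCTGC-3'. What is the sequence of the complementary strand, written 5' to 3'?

Pairing A↔T and G↔C gives TCAATCTGGTGAAAAACTTGCGGACTTTATCCAACGTACGGCCCATACACAAGTACTTTGGAGACG, running 3'→5'. Reverse for the 5'→3' convention.

5′-GCAGAGGTTTCATGAACACATACCCGGCATGCAACCTATTTCAGGCGTTCAAAAAGTGGTCTAACT-3′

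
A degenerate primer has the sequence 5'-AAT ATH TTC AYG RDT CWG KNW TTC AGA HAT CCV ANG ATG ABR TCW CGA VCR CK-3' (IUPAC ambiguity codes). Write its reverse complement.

Standard pairs A↔T, G↔C; ambiguity codes pair R↔Y, K↔M, W↔W, B↔V, D↔H, N↔N. Complement (TTATADAAGTRCYHAGWCMNWAAGTCTDTAGGBTNCTACTVYAGWGCTBGYGM), then reverse for 5'→3'.

5'-MGYGBTCGWGAYVTCATCNTBGGATDTCTGAAWNMCWGAHYCRTGAADATATT-3'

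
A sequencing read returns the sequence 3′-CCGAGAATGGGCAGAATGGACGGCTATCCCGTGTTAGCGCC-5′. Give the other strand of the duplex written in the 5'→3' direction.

5'-GGCTCTTACCCGTCTTACCTGCCGATAGGGCACAATCGCGG-3'

The strand is given 3'→5', so its complement runs 5'→3' in the same left-to-right order: pair each base A↔T, G↔C.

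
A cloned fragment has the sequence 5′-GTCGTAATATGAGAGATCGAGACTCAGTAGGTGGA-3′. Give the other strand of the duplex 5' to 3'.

5'-TCCACCTACTGAGTCTCGATCTCTCATATTACGAC-3'

Pairing A↔T and G↔C gives CAGCATTATACTCTCTAGCTCTGAGTCATCCACCT, running 3'→5'. Reverse for the 5'→3' convention.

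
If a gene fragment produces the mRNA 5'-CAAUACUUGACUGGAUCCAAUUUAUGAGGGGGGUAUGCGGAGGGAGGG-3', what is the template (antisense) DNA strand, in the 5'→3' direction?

Replace U with T to get the coding DNA strand: CAATACTTGACTGGATCCAATTTATGAGGGGGGTATGCGGAGGGAGGG. The template strand is its reverse complement (complement GTTATGAACTGACCTAGGTTAAATACTCCCCCCATACGCCTCCCTCCC, then reverse).

5'-CCCTCCCTCCGCATACCCCCCTCATAAATTGGATCCAGTCAAGTATTG-3'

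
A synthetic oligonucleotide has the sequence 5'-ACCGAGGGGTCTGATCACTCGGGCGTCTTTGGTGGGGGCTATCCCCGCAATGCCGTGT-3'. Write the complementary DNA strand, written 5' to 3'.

Pairing A↔T and G↔C gives TGGCTCCCCAGACTAGTGAGCCCGCAGAAACCACCCCCGATAGGGGCGTTACGGCACA, running 3'→5'. Reverse for the 5'→3' convention.

5′-ACACGGCATTGCGGGGATAGCCCCCACCAAAGACGCCCGAGTGATCAGACCCCTCGGT-3′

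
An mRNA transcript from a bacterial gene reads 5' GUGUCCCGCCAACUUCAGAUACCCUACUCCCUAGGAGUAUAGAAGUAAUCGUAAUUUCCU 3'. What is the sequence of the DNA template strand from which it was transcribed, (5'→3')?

5′-AGGAAATTACGATTACTTCTATACTCCTAGGGAGTAGGGTATCTGAAGTTGGCGGGACAC-3′

Replace U with T to get the coding DNA strand: GTGTCCCGCCAACTTCAGATACCCTACTCCCTAGGAGTATAGAAGTAATCGTAATTTCCT. The template strand is its reverse complement (complement CACAGGGCGGTTGAAGTCTATGGGATGAGGGATCCTCATATCTTCATTAGCATTAAAGGA, then reverse).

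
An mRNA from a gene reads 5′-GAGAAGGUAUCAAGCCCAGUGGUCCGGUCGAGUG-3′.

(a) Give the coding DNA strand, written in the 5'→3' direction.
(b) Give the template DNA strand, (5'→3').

(a) The coding strand matches the mRNA with U→T.
(b) The template strand is the reverse complement of the coding strand.

(a) 5'-GAGAAGGTATCAAGCCCAGTGGTCCGGTCGAGTG-3'
(b) 5'-CACTCGACCGGACCACTGGGCTTGATACCTTCTC-3'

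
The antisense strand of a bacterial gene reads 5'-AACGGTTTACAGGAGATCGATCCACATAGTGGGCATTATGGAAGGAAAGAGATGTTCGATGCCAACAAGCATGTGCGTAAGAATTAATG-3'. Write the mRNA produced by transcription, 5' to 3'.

5'-CAUUAAUUCUUACGCACAUGCUUGUUGGCAUCGAACAUCUCUUUCCUUCCAUAAUGCCCACUAUGUGGAUCGAUCUCCUGUAAACCGUU-3'

The mRNA has the sequence of the coding strand (reverse complement of the template) with T→U. Reverse complement of AACGGTTTACAGGAGATCGATCCACATAGTGGGCATTATGGAAGGAAAGAGATGTTCGATGCCAACAAGCATGTGCGTAAGAATTAATG is CATTAATTCTTACGCACATGCTTGTTGGCATCGAACATCTCTTTCCTTCCATAATGCCCACTATGTGGATCGATCTCCTGTAAACCGTT; then T→U.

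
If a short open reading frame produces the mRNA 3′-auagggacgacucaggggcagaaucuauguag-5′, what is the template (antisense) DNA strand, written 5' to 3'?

Written 5'→3' the mRNA is GAUGUAUCUAAGACGGGGACUCAGCAGGGAUA, so the coding DNA strand is GATGTATCTAAGACGGGGACTCAGCAGGGATA. The template is its reverse complement.

5'-TATCCCTGCTGAGTCCCCGTCTTAGATACATC-3'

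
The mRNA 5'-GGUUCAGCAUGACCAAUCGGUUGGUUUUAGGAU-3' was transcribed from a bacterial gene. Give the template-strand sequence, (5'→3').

5'-ATCCTAAAACCAACCGATTGGTCATGCTGAACC-3'

Replace U with T to get the coding DNA strand: GGTTCAGCATGACCAATCGGTTGGTTTTAGGAT. The template strand is its reverse complement (complement CCAAGTCGTACTGGTTAGCCAACCAAAATCCTA, then reverse).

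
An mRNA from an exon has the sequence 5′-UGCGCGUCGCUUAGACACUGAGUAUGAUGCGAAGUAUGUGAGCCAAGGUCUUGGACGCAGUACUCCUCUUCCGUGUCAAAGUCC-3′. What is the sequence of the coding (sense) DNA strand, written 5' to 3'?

5'-TGCGCGTCGCTTAGACACTGAGTATGATGCGAAGTATGTGAGCCAAGGTCTTGGACGCAGTACTCCTCTTCCGTGTCAAAGTCC-3'

The coding DNA strand has the same 5'→3' sequence as the mRNA with U replaced by T.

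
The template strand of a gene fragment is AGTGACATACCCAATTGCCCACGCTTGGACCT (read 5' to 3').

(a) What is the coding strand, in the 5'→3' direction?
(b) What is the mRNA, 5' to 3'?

(a) The coding strand is the reverse complement of the template: complement TCACTGTATGGGTTAACGGGTGCGAACCTGGA, then reverse.
(b) mRNA has the coding-strand sequence with T→U.

(a) 5′-AGGTCCAAGCGTGGGCAATTGGGTATGTCACT-3′
(b) 5'-AGGUCCAAGCGUGGGCAAUUGGGUAUGUCACU-3'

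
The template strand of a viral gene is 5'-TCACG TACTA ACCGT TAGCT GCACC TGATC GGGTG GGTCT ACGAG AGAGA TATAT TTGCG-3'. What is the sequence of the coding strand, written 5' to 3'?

The coding strand is complementary and antiparallel to the template: take the complement (A↔T, G↔C) and reverse.

5′-CGCAAATATATCTCTCTCGTAGACCCACCCGATCAGGTGCAGCTAACGGTTAGTACGTGA-3′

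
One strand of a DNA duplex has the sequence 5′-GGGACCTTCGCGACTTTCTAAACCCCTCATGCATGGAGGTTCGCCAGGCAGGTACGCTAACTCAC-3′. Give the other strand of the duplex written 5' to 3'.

Pairing A↔T and G↔C gives CCCTGGAAGCGCTGAAAGATTTGGGGAGTACGTACCTCCAAGCGGTCCGTCCATGCGATTGAGTG, running 3'→5'. Reverse for the 5'→3' convention.

5'-GTGAGTTAGCGTACCTGCCTGGCGAACCTCCATGCATGAGGGGTTTAGAAAGTCGCGAAGGTCCC-3'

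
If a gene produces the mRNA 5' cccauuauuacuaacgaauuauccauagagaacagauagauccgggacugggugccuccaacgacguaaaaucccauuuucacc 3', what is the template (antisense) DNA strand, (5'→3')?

5'-GGTGAAAATGGGATTTTACGTCGTTGGAGGCACCCAGTCCCGGATCTATCTGTTCTCTATGGATAATTCGTTAGTAATAATGGG-3'

Replace U with T to get the coding DNA strand: CCCATTATTACTAACGAATTATCCATAGAGAACAGATAGATCCGGGACTGGGTGCCTCCAACGACGTAAAATCCCATTTTCACC. The template strand is its reverse complement (complement GGGTAATAATGATTGCTTAATAGGTATCTCTTGTCTATCTAGGCCCTGACCCACGGAGGTTGCTGCATTTTAGGGTAAAAGTGG, then reverse).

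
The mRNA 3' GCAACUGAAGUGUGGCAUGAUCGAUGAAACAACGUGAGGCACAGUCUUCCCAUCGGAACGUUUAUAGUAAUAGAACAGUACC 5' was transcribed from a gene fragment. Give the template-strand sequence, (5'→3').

5'-CGTTGACTTCACACCGTACTAGCTACTTTGTTGCACTCCGTGTCAGAAGGGTAGCCTTGCAAATATCATTATCTTGTCATGG-3'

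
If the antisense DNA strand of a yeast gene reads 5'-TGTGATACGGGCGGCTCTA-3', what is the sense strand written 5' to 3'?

5'-TAGAGCCGCCCGTATCACA-3'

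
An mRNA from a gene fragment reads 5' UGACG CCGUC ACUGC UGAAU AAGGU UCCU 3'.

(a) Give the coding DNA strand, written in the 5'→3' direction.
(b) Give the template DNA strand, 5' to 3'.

(a) 5'-TGACGCCGTCACTGCTGAATAAGGTTCCT-3'
(b) 5'-AGGAACCTTATTCAGCAGTGACGGCGTCA-3'

(a) The coding strand matches the mRNA with U→T.
(b) The template strand is the reverse complement of the coding strand.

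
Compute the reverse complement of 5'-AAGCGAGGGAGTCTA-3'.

5'-TAGACTCCCTCGCTT-3'

Reading the sequence 3'→5' and pairing each base (A↔T, G↔C) gives the reverse complement directly.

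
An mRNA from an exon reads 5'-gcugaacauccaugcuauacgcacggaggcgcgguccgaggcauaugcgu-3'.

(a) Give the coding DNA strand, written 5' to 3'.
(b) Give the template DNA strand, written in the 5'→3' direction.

(a) 5′-GCTGAACATCCATGCTATACGCACGGAGGCGCGGTCCGAGGCATATGCGT-3′
(b) 5'-ACGCATATGCCTCGGACCGCGCCTCCGTGCGTATAGCATGGATGTTCAGC-3'

(a) The coding strand matches the mRNA with U→T.
(b) The template strand is the reverse complement of the coding strand.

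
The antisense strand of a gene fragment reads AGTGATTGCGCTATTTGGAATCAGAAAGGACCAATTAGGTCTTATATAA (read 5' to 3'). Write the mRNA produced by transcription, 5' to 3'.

5'-UUAUAUAAGACCUAAUUGGUCCUUUCUGAUUCCAAAUAGCGCAAUCACU-3'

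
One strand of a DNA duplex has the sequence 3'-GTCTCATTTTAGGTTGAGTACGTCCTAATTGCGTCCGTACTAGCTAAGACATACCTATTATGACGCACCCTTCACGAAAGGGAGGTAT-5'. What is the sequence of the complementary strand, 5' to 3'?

5'-CAGAGTAAAATCCAACTCATGCAGGATTAACGCAGGCATGATCGATTCTGTATGGATAATACTGCGTGGGAAGTGCTTTCCCTCCATA-3'

The strand is given 3'→5', so its complement runs 5'→3' in the same left-to-right order: pair each base A↔T, G↔C.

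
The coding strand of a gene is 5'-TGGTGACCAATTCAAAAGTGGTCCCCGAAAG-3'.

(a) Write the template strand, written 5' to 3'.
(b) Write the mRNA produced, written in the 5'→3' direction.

(a) 5'-CTTTCGGGGACCACTTTTGAATTGGTCACCA-3'
(b) 5'-UGGUGACCAAUUCAAAAGUGGUCCCCGAAAG-3'

(a) The template strand is the reverse complement of the coding strand: complement ACCACTGGTTAAGTTTTCACCAGGGGCTTTC, then reverse.
(b) mRNA matches the coding strand with T→U.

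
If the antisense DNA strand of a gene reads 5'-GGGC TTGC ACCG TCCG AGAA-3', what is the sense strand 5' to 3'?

5'-TTCTCGGACGGTGCAAGCCC-3'

The coding strand is complementary and antiparallel to the template: take the complement (A↔T, G↔C) and reverse.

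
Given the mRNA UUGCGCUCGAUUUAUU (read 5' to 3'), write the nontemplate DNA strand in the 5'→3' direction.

5'-TTGCGCTCGATTTATT-3'

The coding DNA strand has the same 5'→3' sequence as the mRNA with U replaced by T.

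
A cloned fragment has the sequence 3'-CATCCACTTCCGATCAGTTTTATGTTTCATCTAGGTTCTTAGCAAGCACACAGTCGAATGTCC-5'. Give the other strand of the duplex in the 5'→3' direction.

5'-GTAGGTGAAGGCTAGTCAAAATACAAAGTAGATCCAAGAATCGTTCGTGTGTCAGCTTACAGG-3'

The strand is given 3'→5', so its complement runs 5'→3' in the same left-to-right order: pair each base A↔T, G↔C.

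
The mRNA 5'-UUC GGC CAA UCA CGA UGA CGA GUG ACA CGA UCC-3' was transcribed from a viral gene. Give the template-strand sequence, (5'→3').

5'-GGATCGTGTCACTCGTCATCGTGATTGGCCGAA-3'

Replace U with T to get the coding DNA strand: TTCGGCCAATCACGATGACGAGTGACACGATCC. The template strand is its reverse complement (complement AAGCCGGTTAGTGCTACTGCTCACTGTGCTAGG, then reverse).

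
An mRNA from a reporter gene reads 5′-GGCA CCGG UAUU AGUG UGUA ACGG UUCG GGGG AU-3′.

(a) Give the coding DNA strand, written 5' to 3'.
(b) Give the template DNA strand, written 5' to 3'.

(a) The coding strand matches the mRNA with U→T.
(b) The template strand is the reverse complement of the coding strand.

(a) 5'-GGCACCGGTATTAGTGTGTAACGGTTCGGGGGAT-3'
(b) 5'-ATCCCCCGAACCGTTACACACTAATACCGGTGCC-3'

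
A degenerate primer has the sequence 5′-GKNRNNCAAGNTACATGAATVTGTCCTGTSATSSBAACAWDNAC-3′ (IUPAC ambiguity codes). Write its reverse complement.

5′-GTNHWTGTTVSSATSACAGGACABATTCATGTANCTTGNNYNMC-3′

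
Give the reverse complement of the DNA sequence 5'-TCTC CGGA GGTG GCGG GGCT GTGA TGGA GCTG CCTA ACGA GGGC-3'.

5'-GCCCTCGTTAGGCAGCTCCATCACAGCCCCGCCACCTCCGGAGA-3'

Complement each base (A↔T, G↔C): AGAGGCCTCCACCGCCCCGACACTACCTCGACGGATTGCTCCCG. Then reverse.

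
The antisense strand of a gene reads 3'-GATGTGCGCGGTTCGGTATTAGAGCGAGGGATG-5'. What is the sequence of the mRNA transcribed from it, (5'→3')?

5'-CUACACGCGCCAAGCCAUAAUCUCGCUCCCUAC-3'

Reading the template 3'→5' as shown, RNA polymerase pairs each base (A→U, T→A, G↔C) to build mRNA 5'→3' directly.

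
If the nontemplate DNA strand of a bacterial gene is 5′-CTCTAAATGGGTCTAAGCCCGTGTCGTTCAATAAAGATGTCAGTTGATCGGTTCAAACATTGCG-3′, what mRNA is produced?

5'-CUCUAAAUGGGUCUAAGCCCGUGUCGUUCAAUAAAGAUGUCAGUUGAUCGGUUCAAACAUUGCG-3'

mRNA has the coding-strand sequence with U in place of T.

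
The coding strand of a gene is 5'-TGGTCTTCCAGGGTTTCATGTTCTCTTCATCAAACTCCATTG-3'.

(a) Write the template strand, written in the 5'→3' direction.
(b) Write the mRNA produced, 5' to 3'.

(a) The template strand is the reverse complement of the coding strand: complement ACCAGAAGGTCCCAAAGTACAAGAGAAGTAGTTTGAGGTAAC, then reverse.
(b) mRNA matches the coding strand with T→U.

(a) 5'-CAATGGAGTTTGATGAAGAGAACATGAAACCCTGGAAGACCA-3'
(b) 5′-UGGUCUUCCAGGGUUUCAUGUUCUCUUCAUCAAACUCCAUUG-3′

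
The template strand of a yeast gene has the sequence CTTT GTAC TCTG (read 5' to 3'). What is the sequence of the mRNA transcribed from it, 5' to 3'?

5'-CAGAGUACAAAG-3'

RNA polymerase reads the template 3'→5' and synthesizes mRNA 5'→3' by base-pairing (A→U, T→A, G↔C). The complement of the template is GAAACATGAGAC; antiparallel, so 5'→3' the coding strand is CAGAGTACAAAG. Replace T with U for the mRNA.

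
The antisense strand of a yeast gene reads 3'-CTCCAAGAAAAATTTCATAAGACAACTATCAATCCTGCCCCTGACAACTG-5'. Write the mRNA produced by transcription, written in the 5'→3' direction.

5′-GAGGUUCUUUUUAAAGUAUUCUGUUGAUAGUUAGGACGGGGACUGUUGAC-3′

Reading the template 3'→5' as shown, RNA polymerase pairs each base (A→U, T→A, G↔C) to build mRNA 5'→3' directly.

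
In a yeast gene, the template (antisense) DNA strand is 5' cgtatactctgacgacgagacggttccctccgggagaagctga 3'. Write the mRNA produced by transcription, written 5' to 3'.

5′-UCAGCUUCUCCCGGAGGGAACCGUCUCGUCGUCAGAGUAUACG-3′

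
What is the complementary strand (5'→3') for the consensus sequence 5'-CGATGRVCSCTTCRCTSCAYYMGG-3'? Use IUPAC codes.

5'-CCKRRTGSAGYGAAGSGBYCATCG-3'

Standard pairs A↔T, G↔C; ambiguity codes pair R↔Y, M↔K, S↔S, V↔B. Complement (GCTACYBGSGAAGYGASGTRRKCC), then reverse for 5'→3'.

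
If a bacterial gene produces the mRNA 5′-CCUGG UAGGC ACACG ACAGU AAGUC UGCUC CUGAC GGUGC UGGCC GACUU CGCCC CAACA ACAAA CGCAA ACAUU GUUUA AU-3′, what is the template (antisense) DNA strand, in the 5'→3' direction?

5'-ATTAAACAATGTTTGCGTTTGTTGTTGGGGCGAAGTCGGCCAGCACCGTCAGGAGCAGACTTACTGTCGTGTGCCTACCAGG-3'

Replace U with T to get the coding DNA strand: CCTGGTAGGCACACGACAGTAAGTCTGCTCCTGACGGTGCTGGCCGACTTCGCCCCAACAACAAACGCAAACATTGTTTAAT. The template strand is its reverse complement (complement GGACCATCCGTGTGCTGTCATTCAGACGAGGACTGCCACGACCGGCTGAAGCGGGGTTGTTGTTTGCGTTTGTAACAAATTA, then reverse).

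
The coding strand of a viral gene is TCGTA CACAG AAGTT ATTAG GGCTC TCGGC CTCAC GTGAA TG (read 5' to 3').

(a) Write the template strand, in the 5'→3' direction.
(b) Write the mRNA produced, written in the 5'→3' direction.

(a) The template strand is the reverse complement of the coding strand: complement AGCATGTGTCTTCAATAATCCCGAGAGCCGGAGTGCACTTAC, then reverse.
(b) mRNA matches the coding strand with T→U.

(a) 5'-CATTCACGTGAGGCCGAGAGCCCTAATAACTTCTGTGTACGA-3'
(b) 5'-UCGUACACAGAAGUUAUUAGGGCUCUCGGCCUCACGUGAAUG-3'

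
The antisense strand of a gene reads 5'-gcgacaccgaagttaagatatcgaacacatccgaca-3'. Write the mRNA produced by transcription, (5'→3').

5'-UGUCGGAUGUGUUCGAUAUCUUAACUUCGGUGUCGC-3'

RNA polymerase reads the template 3'→5' and synthesizes mRNA 5'→3' by base-pairing (A→U, T→A, G↔C). The complement of the template is CGCTGTGGCTTCAATTCTATAGCTTGTGTAGGCTGT; antiparallel, so 5'→3' the coding strand is TGTCGGATGTGTTCGATATCTTAACTTCGGTGTCGC. Replace T with U for the mRNA.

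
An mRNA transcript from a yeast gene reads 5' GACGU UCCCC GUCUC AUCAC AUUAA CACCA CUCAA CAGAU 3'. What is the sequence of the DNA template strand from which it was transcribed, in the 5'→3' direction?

5'-ATCTGTTGAGTGGTGTTAATGTGATGAGACGGGGAACGTC-3'

Replace U with T to get the coding DNA strand: GACGTTCCCCGTCTCATCACATTAACACCACTCAACAGAT. The template strand is its reverse complement (complement CTGCAAGGGGCAGAGTAGTGTAATTGTGGTGAGTTGTCTA, then reverse).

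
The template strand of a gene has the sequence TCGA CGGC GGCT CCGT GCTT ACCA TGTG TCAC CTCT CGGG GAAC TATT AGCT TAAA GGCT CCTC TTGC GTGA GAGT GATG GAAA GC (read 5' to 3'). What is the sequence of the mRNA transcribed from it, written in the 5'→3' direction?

5'-GCUUUCCAUCACUCUCACGCAAGAGGAGCCUUUAAGCUAAUAGUUCCCCGAGAGGUGACACAUGGUAAGCACGGAGCCGCCGUCGA-3'

RNA polymerase reads the template 3'→5' and synthesizes mRNA 5'→3' by base-pairing (A→U, T→A, G↔C). The complement of the template is AGCTGCCGCCGAGGCACGAATGGTACACAGTGGAGAGCCCCTTGATAATCGAATTTCCGAGGAGAACGCACTCTCACTACCTTTCG; antiparallel, so 5'→3' the coding strand is GCTTTCCATCACTCTCACGCAAGAGGAGCCTTTAAGCTAATAGTTCCCCGAGAGGTGACACATGGTAAGCACGGAGCCGCCGTCGA. Replace T with U for the mRNA.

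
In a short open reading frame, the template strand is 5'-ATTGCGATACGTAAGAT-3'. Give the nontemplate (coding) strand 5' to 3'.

The coding strand is complementary and antiparallel to the template: take the complement (A↔T, G↔C) and reverse.

5'-ATCTTACGTATCGCAAT-3'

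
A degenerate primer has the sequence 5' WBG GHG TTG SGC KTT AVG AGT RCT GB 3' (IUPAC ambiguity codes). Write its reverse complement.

5'-VCAGYACTCBTAAMGCSCAACDCCVW-3'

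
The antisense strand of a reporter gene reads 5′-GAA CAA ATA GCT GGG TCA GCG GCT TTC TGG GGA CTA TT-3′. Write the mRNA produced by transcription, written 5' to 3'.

5′-AAUAGUCCCCAGAAAGCCGCUGACCCAGCUAUUUGUUC-3′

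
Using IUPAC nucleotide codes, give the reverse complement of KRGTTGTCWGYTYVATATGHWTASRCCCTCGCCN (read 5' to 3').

Standard pairs A↔T, G↔C; ambiguity codes pair R↔Y, K↔M, W↔W, S↔S, H↔D, V↔B, N↔N. Complement (MYCAACAGWCRARBTATACDWATSYGGGAGCGGN), then reverse for 5'→3'.

5'-NGGCGAGGGYSTAWDCATATBRARCWGACAACYM-3'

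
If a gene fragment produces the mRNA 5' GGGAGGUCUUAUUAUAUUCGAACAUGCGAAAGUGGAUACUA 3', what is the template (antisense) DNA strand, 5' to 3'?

5'-TAGTATCCACTTTCGCATGTTCGAATATAATAAGACCTCCC-3'

Replace U with T to get the coding DNA strand: GGGAGGTCTTATTATATTCGAACATGCGAAAGTGGATACTA. The template strand is its reverse complement (complement CCCTCCAGAATAATATAAGCTTGTACGCTTTCACCTATGAT, then reverse).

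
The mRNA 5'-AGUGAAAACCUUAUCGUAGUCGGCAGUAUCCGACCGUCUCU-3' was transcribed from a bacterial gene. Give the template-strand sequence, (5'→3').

5'-AGAGACGGTCGGATACTGCCGACTACGATAAGGTTTTCACT-3'

Replace U with T to get the coding DNA strand: AGTGAAAACCTTATCGTAGTCGGCAGTATCCGACCGTCTCT. The template strand is its reverse complement (complement TCACTTTTGGAATAGCATCAGCCGTCATAGGCTGGCAGAGA, then reverse).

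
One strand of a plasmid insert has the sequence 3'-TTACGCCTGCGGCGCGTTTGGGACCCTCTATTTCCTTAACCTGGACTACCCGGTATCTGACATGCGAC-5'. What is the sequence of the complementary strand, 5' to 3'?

5'-AATGCGGACGCCGCGCAAACCCTGGGAGATAAAGGAATTGGACCTGATGGGCCATAGACTGTACGCTG-3'

The strand is given 3'→5', so its complement runs 5'→3' in the same left-to-right order: pair each base A↔T, G↔C.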